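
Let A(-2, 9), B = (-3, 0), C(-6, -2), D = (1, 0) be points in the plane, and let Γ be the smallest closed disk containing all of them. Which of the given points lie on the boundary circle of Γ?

The minimum enclosing circle of a finite set is fixed by two of the points (as a diameter) or three (as a circumcircle).
The minimum enclosing circle is determined by three boundary points: A, C, D.
Their circumcentre is (-173/46, 157/46) with r² = 36305/1058.
The farthest remaining point B is at distance² 12937/1058 ≤ 36305/1058.
The points at distance exactly r from the centre are A, C, D — 3 points.

A, C, D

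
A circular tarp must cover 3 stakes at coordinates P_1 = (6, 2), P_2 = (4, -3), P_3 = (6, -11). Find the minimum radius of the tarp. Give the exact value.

6.5

Side lengths²: P_1P_2² = 29, P_1P_3² = 169, P_2P_3² = 68.
Since P_1P_3² = 169 ≥ 68 + 29 = 97, the angle opposite P_1P_3 is not acute, so the smallest enclosing circle has P_1P_3 as diameter.
Centre = midpoint of P_1P_3 = (6, -4.5), r² = 169/4 = 42.25.
r = √(42.25) = 6.5.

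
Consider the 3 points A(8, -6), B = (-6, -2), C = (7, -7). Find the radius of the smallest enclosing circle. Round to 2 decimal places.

7.28

Side lengths²: AB² = 212, AC² = 2, BC² = 194.
Since AB² = 212 ≥ 194 + 2 = 196, the angle opposite AB is not acute, so the smallest enclosing circle has AB as diameter.
Centre = midpoint of AB = (1, -4), r² = 212/4 = 53.
r = √53 ≈ 7.28.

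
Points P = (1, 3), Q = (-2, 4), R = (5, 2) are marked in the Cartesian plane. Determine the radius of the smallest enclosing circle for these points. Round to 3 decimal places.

Side lengths²: PQ² = 10, PR² = 17, QR² = 53.
Since QR² = 53 ≥ 17 + 10 = 27, the angle opposite QR is not acute, so the smallest enclosing circle has QR as diameter.
Centre = midpoint of QR = (1.5, 3), r² = 53/4 = 13.25.
r = √(13.25) ≈ 3.640.

3.640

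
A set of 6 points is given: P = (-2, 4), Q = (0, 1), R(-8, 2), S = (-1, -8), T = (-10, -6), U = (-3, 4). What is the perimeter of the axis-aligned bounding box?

44

Width = max x − min x = 0 − (-10) = 10.
Height = max y − min y = 4 − (-8) = 12.
Perimeter = 2(10 + 12) = 44.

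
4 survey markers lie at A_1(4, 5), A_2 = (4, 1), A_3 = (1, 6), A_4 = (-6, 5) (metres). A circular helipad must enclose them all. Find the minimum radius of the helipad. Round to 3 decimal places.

By Welzl's lemma the MEC is supported by two points (diametrically opposite) or three points (on a circumcircle).
The farthest pair is A_2–A_4 with squared distance 116. The circle on this segment as diameter has centre (-1, 3) and r² = 116/4 = 29.
Check A_1: distance² to centre = 29 ≤ 29, so it lies inside.
All remaining points lie in this disk, and no smaller disk contains both endpoints, so this is the minimum enclosing circle.
r = √29 ≈ 5.385.

5.385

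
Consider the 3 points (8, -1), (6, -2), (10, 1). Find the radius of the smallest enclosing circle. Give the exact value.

Call the three points A, B, C in the order given.
Side lengths²: AB² = 5, AC² = 8, BC² = 25.
Since BC² = 25 ≥ 8 + 5 = 13, the angle opposite BC is not acute, so the smallest enclosing circle has BC as diameter.
Centre = midpoint of BC = (8, -0.5), r² = 25/4 = 6.25.
r = √(6.25) = 2.5.

2.5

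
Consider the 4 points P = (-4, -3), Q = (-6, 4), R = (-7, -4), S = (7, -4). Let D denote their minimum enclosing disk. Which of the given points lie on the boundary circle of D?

Q, R, S

By Welzl's lemma the MEC is supported by two points (diametrically opposite) or three points (on a circumcircle).
The minimum enclosing circle is determined by three boundary points: Q, R, S.
Their circumcentre is (0, -0.8125) with r² = 59.16015625.
The farthest remaining point P is at distance² 20.78515625 ≤ 59.16015625.
The points at distance exactly r from the centre are Q, R, S — 3 points.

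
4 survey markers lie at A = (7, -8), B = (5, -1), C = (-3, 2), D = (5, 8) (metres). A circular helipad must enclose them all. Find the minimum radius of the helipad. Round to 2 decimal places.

8.14

The minimum enclosing circle is determined by three boundary points: A, C, D.
Their circumcentre is (34/7, -1/7) with r² = 3250/49.
The farthest remaining point B is at distance² 37/49 ≤ 3250/49.
r = √(3250/49) ≈ 8.14.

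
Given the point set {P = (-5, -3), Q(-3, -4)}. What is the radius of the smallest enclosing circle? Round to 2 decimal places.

1.12

The smallest circle enclosing two points has them as diameter endpoints.
Centre = midpoint = (-4, -3.5); r² = |PQ|²/4 = 5/4 = 1.25.
r = √(1.25) ≈ 1.12.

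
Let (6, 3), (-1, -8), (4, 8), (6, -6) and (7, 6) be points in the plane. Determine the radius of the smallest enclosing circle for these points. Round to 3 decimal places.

A smallest enclosing disk is always determined by at most three of the input points on its boundary.
The farthest pair is (-1, -8)–(4, 8) with squared distance 281. The circle on this segment as diameter has centre (1.5, 0) and r² = 281/4 = 70.25.
Check (6, 3): distance² to centre = 29.25 ≤ 70.25, so it lies inside.
All remaining points lie in this disk, and no smaller disk contains both endpoints, so this is the minimum enclosing circle.
r = √(70.25) ≈ 8.382.

8.382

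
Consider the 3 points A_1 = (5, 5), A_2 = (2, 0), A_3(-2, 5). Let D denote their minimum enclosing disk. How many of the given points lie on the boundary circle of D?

Side lengths²: A_1A_2² = 34, A_1A_3² = 49, A_2A_3² = 41.
Since A_1A_3² = 49 < 41 + 34 = 75, the triangle is acute, so the smallest enclosing circle is the circumcircle.
Circumcentre = (1.5, 3.7), r² = 13.94.
The points at distance exactly r from the centre are A_1, A_2, A_3 — 3 points.

3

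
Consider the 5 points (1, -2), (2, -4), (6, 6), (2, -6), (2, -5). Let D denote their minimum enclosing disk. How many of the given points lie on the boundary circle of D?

2

The farthest pair is (6, 6)–(2, -6) with squared distance 160. The circle on this segment as diameter has centre (4, 0) and r² = 160/4 = 40.
Check (1, -2): distance² to centre = 13 ≤ 40, so it lies inside.
All remaining points lie in this disk, and no smaller disk contains both endpoints, so this is the minimum enclosing circle.
The points at distance exactly r from the centre are (6, 6), (2, -6) — 2 points.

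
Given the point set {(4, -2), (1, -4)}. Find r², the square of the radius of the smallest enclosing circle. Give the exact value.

3.25

The smallest circle enclosing two points has them as diameter endpoints.
Centre = midpoint = (2.5, -3); r² = |(4, -2)−(1, -4)|²/4 = 13/4 = 3.25.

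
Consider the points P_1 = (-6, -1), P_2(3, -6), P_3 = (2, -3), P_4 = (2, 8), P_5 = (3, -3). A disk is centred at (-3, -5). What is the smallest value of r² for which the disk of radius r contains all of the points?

194

The required radius is the distance from (-3, -5) to the farthest point.
Squared distances: 25, 37, 29, 194, 40.
Maximum is 194, attained at P_4.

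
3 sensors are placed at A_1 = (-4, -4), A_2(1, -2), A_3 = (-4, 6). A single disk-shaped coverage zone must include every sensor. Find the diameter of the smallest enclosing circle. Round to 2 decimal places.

Side lengths²: A_1A_2² = 29, A_1A_3² = 100, A_2A_3² = 89.
Since A_1A_3² = 100 < 89 + 29 = 118, the triangle is acute, so the smallest enclosing circle is the circumcircle.
Circumcentre = (-3.1, 1), r² = 25.81.
Diameter = 2r = 2√(25.81) ≈ 10.16.

10.16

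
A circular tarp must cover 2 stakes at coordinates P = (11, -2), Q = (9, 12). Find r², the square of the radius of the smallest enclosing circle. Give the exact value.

The smallest circle enclosing two points has them as diameter endpoints.
Centre = midpoint = (10, 5); r² = |PQ|²/4 = 200/4 = 50.

50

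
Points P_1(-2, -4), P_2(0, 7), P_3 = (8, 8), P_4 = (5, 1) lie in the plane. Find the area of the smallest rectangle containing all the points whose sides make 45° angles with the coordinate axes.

In coordinates u = x + y, v = x − y the rectangle is axis-aligned; the map (x,y)→(u,v) scales areas by 2.
u-values: -6, 7, 16, 6; range = 16 − (-6) = 22.
v-values: 2, -7, 0, 4; range = 4 − (-7) = 11.
Area = (22 × 11) / 2 = 121.

121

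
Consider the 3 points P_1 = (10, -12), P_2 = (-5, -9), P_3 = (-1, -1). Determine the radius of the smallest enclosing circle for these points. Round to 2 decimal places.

Side lengths²: P_1P_2² = 234, P_1P_3² = 242, P_2P_3² = 80.
Since P_1P_3² = 242 < 234 + 80 = 314, the triangle is acute, so the smallest enclosing circle is the circumcircle.
Circumcentre = (3, -8), r² = 65.
r = √65 ≈ 8.06.

8.06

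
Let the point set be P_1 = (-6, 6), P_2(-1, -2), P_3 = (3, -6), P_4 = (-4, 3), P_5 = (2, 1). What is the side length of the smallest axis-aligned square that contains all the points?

12

The bounding box has width 9 and height 12.
An axis-aligned square enclosing the set must have side ≥ max(width, height).
So the minimum side is max(9, 12) = 12.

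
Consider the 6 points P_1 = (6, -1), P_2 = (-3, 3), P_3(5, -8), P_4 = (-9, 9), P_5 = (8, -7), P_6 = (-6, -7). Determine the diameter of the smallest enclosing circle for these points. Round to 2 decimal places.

By Welzl's lemma the MEC is supported by two points (diametrically opposite) or three points (on a circumcircle).
The farthest pair is P_4–P_5 with squared distance 545. The circle on this segment as diameter has centre (-0.5, 1) and r² = 545/4 = 136.25.
Check P_1: distance² to centre = 46.25 ≤ 136.25, so it lies inside.
All remaining points lie in this disk, and no smaller disk contains both endpoints, so this is the minimum enclosing circle.
Diameter = 2r = 2√(136.25) ≈ 23.35.

23.35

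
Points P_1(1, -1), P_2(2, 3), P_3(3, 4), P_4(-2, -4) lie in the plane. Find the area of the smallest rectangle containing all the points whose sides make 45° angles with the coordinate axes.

19.5

In coordinates u = x + y, v = x − y the rectangle is axis-aligned; the map (x,y)→(u,v) scales areas by 2.
u-values: 0, 5, 7, -6; range = 7 − (-6) = 13.
v-values: 2, -1, -1, 2; range = 2 − (-1) = 3.
Area = (13 × 3) / 2 = 19.5.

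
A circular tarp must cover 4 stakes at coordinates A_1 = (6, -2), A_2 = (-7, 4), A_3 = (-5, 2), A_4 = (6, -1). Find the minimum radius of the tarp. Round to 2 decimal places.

7.16

A smallest enclosing disk is always determined by at most three of the input points on its boundary.
The farthest pair is A_1–A_2 with squared distance 205. The circle on this segment as diameter has centre (-0.5, 1) and r² = 205/4 = 51.25.
Check A_3: distance² to centre = 21.25 ≤ 51.25, so it lies inside.
All remaining points lie in this disk, and no smaller disk contains both endpoints, so this is the minimum enclosing circle.
r = √(51.25) ≈ 7.16.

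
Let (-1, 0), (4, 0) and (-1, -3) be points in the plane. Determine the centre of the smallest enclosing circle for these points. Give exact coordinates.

Call the three points A, B, C in the order given.
Side lengths²: AB² = 25, AC² = 9, BC² = 34.
Since BC² = 34 ≥ 25 + 9 = 34, the angle opposite BC is not acute, so the smallest enclosing circle has BC as diameter.
Centre = midpoint of BC = (1.5, -1.5), r² = 34/4 = 8.5.
Centre = (1.5, -1.5).

(1.5, -1.5)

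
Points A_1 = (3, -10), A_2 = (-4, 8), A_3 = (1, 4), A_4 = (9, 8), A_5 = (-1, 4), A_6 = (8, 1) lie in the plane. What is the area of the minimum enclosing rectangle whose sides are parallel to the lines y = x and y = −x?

In coordinates u = x + y, v = x − y the rectangle is axis-aligned; the map (x,y)→(u,v) scales areas by 2.
u-values: -7, 4, 5, 17, 3, 9; range = 17 − (-7) = 24.
v-values: 13, -12, -3, 1, -5, 7; range = 13 − (-12) = 25.
Area = (24 × 25) / 2 = 300.

300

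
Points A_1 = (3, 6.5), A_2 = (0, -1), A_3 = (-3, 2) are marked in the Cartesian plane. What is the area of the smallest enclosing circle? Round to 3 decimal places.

Side lengths²: A_1A_2² = 65.25, A_1A_3² = 56.25, A_2A_3² = 18.
Since A_1A_2² = 65.25 < 56.25 + 18 = 74.25, the triangle is acute, so the smallest enclosing circle is the circumcircle.
Circumcentre = (27/28, 83/28), r² = 6525/392.
Area = π·r² = π·6525/392 ≈ 52.293.

52.293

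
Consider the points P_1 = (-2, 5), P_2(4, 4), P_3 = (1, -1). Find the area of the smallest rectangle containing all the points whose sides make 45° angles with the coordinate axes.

36

In coordinates u = x + y, v = x − y the rectangle is axis-aligned; the map (x,y)→(u,v) scales areas by 2.
u-values: 3, 8, 0; range = 8 − 0 = 8.
v-values: -7, 0, 2; range = 2 − (-7) = 9.
Area = (8 × 9) / 2 = 36.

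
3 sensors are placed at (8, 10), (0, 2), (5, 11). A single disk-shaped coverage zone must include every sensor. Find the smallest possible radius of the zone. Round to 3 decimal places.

5.657

Call the three points A, B, C in the order given.
Side lengths²: AB² = 128, AC² = 10, BC² = 106.
Since AB² = 128 ≥ 106 + 10 = 116, the angle opposite AB is not acute, so the smallest enclosing circle has AB as diameter.
Centre = midpoint of AB = (4, 6), r² = 128/4 = 32.
r = √32 ≈ 5.657.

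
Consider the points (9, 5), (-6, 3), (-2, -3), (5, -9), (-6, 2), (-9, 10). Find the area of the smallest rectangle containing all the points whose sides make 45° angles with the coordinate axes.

313.5

In coordinates u = x + y, v = x − y the rectangle is axis-aligned; the map (x,y)→(u,v) scales areas by 2.
u-values: 14, -3, -5, -4, -4, 1; range = 14 − (-5) = 19.
v-values: 4, -9, 1, 14, -8, -19; range = 14 − (-19) = 33.
Area = (19 × 33) / 2 = 313.5.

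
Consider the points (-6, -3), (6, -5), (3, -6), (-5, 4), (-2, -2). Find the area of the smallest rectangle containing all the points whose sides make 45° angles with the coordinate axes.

In coordinates u = x + y, v = x − y the rectangle is axis-aligned; the map (x,y)→(u,v) scales areas by 2.
u-values: -9, 1, -3, -1, -4; range = 1 − (-9) = 10.
v-values: -3, 11, 9, -9, 0; range = 11 − (-9) = 20.
Area = (10 × 20) / 2 = 100.

100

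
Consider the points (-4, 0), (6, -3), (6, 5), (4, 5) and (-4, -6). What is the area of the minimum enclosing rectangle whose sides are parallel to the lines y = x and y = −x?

In coordinates u = x + y, v = x − y the rectangle is axis-aligned; the map (x,y)→(u,v) scales areas by 2.
u-values: -4, 3, 11, 9, -10; range = 11 − (-10) = 21.
v-values: -4, 9, 1, -1, 2; range = 9 − (-4) = 13.
Area = (21 × 13) / 2 = 136.5.

136.5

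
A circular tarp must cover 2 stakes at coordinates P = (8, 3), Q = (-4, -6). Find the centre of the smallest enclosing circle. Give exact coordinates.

(2, -1.5)

The smallest circle enclosing two points has them as diameter endpoints.
Centre = midpoint = (2, -1.5); r² = |PQ|²/4 = 225/4 = 56.25.
Centre = (2, -1.5).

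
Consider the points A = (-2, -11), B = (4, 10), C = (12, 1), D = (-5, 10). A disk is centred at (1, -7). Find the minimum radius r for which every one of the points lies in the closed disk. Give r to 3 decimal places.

The required radius is the distance from (1, -7) to the farthest point.
Squared distances: 25, 298, 185, 325.
Maximum is 325, attained at D.
r = √325 ≈ 18.028.

18.028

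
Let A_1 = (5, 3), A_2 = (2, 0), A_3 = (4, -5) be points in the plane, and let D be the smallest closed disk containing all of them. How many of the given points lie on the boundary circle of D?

2

Side lengths²: A_1A_2² = 18, A_1A_3² = 65, A_2A_3² = 29.
Since A_1A_3² = 65 ≥ 29 + 18 = 47, the angle opposite A_1A_3 is not acute, so the smallest enclosing circle has A_1A_3 as diameter.
Centre = midpoint of A_1A_3 = (4.5, -1), r² = 65/4 = 16.25.
The points at distance exactly r from the centre are A_1, A_3 — 2 points.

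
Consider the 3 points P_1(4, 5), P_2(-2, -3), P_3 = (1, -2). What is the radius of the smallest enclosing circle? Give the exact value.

5

Side lengths²: P_1P_2² = 100, P_1P_3² = 58, P_2P_3² = 10.
Since P_1P_2² = 100 ≥ 58 + 10 = 68, the angle opposite P_1P_2 is not acute, so the smallest enclosing circle has P_1P_2 as diameter.
Centre = midpoint of P_1P_2 = (1, 1), r² = 100/4 = 25.
r = √25 = 5.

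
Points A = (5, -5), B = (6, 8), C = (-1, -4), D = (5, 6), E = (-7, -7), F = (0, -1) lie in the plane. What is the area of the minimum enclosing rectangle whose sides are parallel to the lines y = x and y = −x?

In coordinates u = x + y, v = x − y the rectangle is axis-aligned; the map (x,y)→(u,v) scales areas by 2.
u-values: 0, 14, -5, 11, -14, -1; range = 14 − (-14) = 28.
v-values: 10, -2, 3, -1, 0, 1; range = 10 − (-2) = 12.
Area = (28 × 12) / 2 = 168.

168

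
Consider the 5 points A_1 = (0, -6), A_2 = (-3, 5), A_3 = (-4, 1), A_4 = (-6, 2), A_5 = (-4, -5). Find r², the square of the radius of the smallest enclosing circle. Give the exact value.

32.5

A smallest enclosing disk is always determined by at most three of the input points on its boundary.
The farthest pair is A_1–A_2 with squared distance 130. The circle on this segment as diameter has centre (-1.5, -0.5) and r² = 130/4 = 32.5.
Check A_3: distance² to centre = 8.5 ≤ 32.5, so it lies inside.
All remaining points lie in this disk, and no smaller disk contains both endpoints, so this is the minimum enclosing circle.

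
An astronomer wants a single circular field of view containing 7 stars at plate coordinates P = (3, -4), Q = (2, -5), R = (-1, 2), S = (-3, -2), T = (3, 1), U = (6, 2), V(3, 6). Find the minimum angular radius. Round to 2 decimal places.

A smallest enclosing disk is always determined by at most three of the input points on its boundary.
The minimum enclosing circle is determined by three boundary points: Q, S, V.
Their circumcentre is (56/29, 16/29) with r² = 25925/841.
The farthest remaining point P is at distance² 18385/841 ≤ 25925/841.
r = √(25925/841) ≈ 5.55.

5.55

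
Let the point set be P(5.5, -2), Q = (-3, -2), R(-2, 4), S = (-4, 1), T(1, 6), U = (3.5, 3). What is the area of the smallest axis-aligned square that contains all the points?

90.25

The bounding box has width 9.5 and height 8.
An axis-aligned square enclosing the set must have side ≥ max(width, height).
So the minimum side is max(9.5, 8) = 9.5.
Area = 9.5² = 90.25.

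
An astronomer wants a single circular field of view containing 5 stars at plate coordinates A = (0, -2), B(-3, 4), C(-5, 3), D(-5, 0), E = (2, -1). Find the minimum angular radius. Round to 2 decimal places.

The minimum enclosing circle of a finite set is fixed by two of the points (as a diameter) or three (as a circumcircle).
The farthest pair is C–E with squared distance 65. The circle on this segment as diameter has centre (-1.5, 1) and r² = 65/4 = 16.25.
Check A: distance² to centre = 11.25 ≤ 16.25, so it lies inside.
All remaining points lie in this disk, and no smaller disk contains both endpoints, so this is the minimum enclosing circle.
r = √(16.25) ≈ 4.03.

4.03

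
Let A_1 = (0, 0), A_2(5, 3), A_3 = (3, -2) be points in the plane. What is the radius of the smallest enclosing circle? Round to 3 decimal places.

Side lengths²: A_1A_2² = 34, A_1A_3² = 13, A_2A_3² = 29.
Since A_1A_2² = 34 < 29 + 13 = 42, the triangle is acute, so the smallest enclosing circle is the circumcircle.
Circumcentre = (107/38, 37/38), r² = 6409/722.
r = √(6409/722) ≈ 2.979.

2.979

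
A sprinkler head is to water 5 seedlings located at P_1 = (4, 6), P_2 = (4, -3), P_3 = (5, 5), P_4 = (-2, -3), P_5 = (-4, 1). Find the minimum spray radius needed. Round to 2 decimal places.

5.41

The farthest pair is P_1–P_4 with squared distance 117. The circle on this segment as diameter has centre (1, 1.5) and r² = 117/4 = 29.25.
Check P_2: distance² to centre = 29.25 ≤ 29.25, so it lies inside.
All remaining points lie in this disk, and no smaller disk contains both endpoints, so this is the minimum enclosing circle.
r = √(29.25) ≈ 5.41.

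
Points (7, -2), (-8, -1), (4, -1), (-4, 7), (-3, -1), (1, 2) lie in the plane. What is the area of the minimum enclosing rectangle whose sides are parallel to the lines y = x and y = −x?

In coordinates u = x + y, v = x − y the rectangle is axis-aligned; the map (x,y)→(u,v) scales areas by 2.
u-values: 5, -9, 3, 3, -4, 3; range = 5 − (-9) = 14.
v-values: 9, -7, 5, -11, -2, -1; range = 9 − (-11) = 20.
Area = (14 × 20) / 2 = 140.

140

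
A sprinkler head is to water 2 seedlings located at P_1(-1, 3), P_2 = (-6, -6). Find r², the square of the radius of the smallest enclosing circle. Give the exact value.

The smallest circle enclosing two points has them as diameter endpoints.
Centre = midpoint = (-3.5, -1.5); r² = |P_1P_2|²/4 = 106/4 = 26.5.

26.5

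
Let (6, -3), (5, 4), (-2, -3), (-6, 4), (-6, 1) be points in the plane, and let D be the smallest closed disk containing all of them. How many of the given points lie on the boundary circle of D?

2

The minimum enclosing circle of a finite set is fixed by two of the points (as a diameter) or three (as a circumcircle).
The farthest pair is (6, -3)–(-6, 4) with squared distance 193. The circle on this segment as diameter has centre (0, 0.5) and r² = 193/4 = 48.25.
Check (5, 4): distance² to centre = 37.25 ≤ 48.25, so it lies inside.
All remaining points lie in this disk, and no smaller disk contains both endpoints, so this is the minimum enclosing circle.
The points at distance exactly r from the centre are (6, -3), (-6, 4) — 2 points.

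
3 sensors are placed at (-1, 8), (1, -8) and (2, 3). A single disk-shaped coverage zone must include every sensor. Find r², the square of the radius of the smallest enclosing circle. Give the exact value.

65

Call the three points A, B, C in the order given.
Side lengths²: AB² = 260, AC² = 34, BC² = 122.
Since AB² = 260 ≥ 122 + 34 = 156, the angle opposite AB is not acute, so the smallest enclosing circle has AB as diameter.
Centre = midpoint of AB = (0, 0), r² = 260/4 = 65.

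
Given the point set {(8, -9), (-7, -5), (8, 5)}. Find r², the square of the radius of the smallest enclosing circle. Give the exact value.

3133/36

Call the three points A, B, C in the order given.
Side lengths²: AB² = 241, AC² = 196, BC² = 325.
Since BC² = 325 < 241 + 196 = 437, the triangle is acute, so the smallest enclosing circle is the circumcircle.
Circumcentre = (11/6, -2), r² = 3133/36.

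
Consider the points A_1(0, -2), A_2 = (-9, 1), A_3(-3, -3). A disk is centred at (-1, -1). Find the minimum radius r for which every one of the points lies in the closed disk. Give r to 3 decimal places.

8.246

The required radius is the distance from (-1, -1) to the farthest point.
Squared distances: 2, 68, 8.
Maximum is 68, attained at A_2.
r = √68 ≈ 8.246.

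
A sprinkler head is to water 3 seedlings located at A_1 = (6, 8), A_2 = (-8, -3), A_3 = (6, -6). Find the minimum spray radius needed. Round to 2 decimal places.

9.10

Side lengths²: A_1A_2² = 317, A_1A_3² = 196, A_2A_3² = 205.
Since A_1A_2² = 317 < 205 + 196 = 401, the triangle is acute, so the smallest enclosing circle is the circumcircle.
Circumcentre = (5/28, 1), r² = 64985/784.
r = √(64985/784) ≈ 9.10.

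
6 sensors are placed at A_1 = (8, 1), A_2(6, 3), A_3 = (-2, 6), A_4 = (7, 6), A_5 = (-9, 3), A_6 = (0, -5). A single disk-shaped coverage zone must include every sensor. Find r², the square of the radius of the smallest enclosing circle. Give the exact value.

By Welzl's lemma the MEC is supported by two points (diametrically opposite) or three points (on a circumcircle).
The farthest pair is A_1–A_5 with squared distance 293. The circle on this segment as diameter has centre (-0.5, 2) and r² = 293/4 = 73.25.
Check A_2: distance² to centre = 43.25 ≤ 73.25, so it lies inside.
All remaining points lie in this disk, and no smaller disk contains both endpoints, so this is the minimum enclosing circle.

73.25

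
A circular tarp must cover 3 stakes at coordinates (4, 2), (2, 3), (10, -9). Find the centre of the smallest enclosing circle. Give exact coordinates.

Call the three points A, B, C in the order given.
Side lengths²: AB² = 5, AC² = 157, BC² = 208.
Since BC² = 208 ≥ 157 + 5 = 162, the angle opposite BC is not acute, so the smallest enclosing circle has BC as diameter.
Centre = midpoint of BC = (6, -3), r² = 208/4 = 52.
Centre = (6, -3).

(6, -3)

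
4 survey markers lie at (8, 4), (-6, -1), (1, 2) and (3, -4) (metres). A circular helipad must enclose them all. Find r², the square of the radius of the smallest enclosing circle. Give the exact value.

The minimum enclosing circle of a finite set is fixed by two of the points (as a diameter) or three (as a circumcircle).
The farthest pair is (8, 4)–(-6, -1) with squared distance 221. The circle on this segment as diameter has centre (1, 1.5) and r² = 221/4 = 55.25.
Check (1, 2): distance² to centre = 0.25 ≤ 55.25, so it lies inside.
All remaining points lie in this disk, and no smaller disk contains both endpoints, so this is the minimum enclosing circle.

55.25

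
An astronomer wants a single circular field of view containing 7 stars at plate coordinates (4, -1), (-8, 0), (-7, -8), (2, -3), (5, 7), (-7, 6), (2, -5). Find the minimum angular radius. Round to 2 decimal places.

9.60

A smallest enclosing disk is always determined by at most three of the input points on its boundary.
The farthest pair is (-7, -8)–(5, 7) with squared distance 369. The circle on this segment as diameter has centre (-1, -0.5) and r² = 369/4 = 92.25.
Check (4, -1): distance² to centre = 25.25 ≤ 92.25, so it lies inside.
All remaining points lie in this disk, and no smaller disk contains both endpoints, so this is the minimum enclosing circle.
r = √(92.25) ≈ 9.60.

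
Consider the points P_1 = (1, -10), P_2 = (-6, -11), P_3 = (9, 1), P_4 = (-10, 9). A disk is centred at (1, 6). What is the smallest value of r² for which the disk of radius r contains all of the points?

The required radius is the distance from (1, 6) to the farthest point.
Squared distances: 256, 338, 89, 130.
Maximum is 338, attained at P_2.

338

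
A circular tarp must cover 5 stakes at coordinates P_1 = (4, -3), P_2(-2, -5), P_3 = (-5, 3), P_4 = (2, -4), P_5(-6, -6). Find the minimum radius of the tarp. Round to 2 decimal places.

5.88

A smallest enclosing disk is always determined by at most three of the input points on its boundary.
The minimum enclosing circle is determined by three boundary points: P_1, P_3, P_5.
Their circumcentre is (-103/58, -111/58) with r² = 58097/1682.
The farthest remaining point P_4 is at distance² 31301/1682 ≤ 58097/1682.
r = √(58097/1682) ≈ 5.88.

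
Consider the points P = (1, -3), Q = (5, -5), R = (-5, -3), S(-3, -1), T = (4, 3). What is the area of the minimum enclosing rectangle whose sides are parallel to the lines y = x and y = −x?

90

In coordinates u = x + y, v = x − y the rectangle is axis-aligned; the map (x,y)→(u,v) scales areas by 2.
u-values: -2, 0, -8, -4, 7; range = 7 − (-8) = 15.
v-values: 4, 10, -2, -2, 1; range = 10 − (-2) = 12.
Area = (15 × 12) / 2 = 90.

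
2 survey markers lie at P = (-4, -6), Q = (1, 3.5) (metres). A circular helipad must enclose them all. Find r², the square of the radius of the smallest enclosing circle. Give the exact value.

28.8125

The smallest circle enclosing two points has them as diameter endpoints.
Centre = midpoint = (-1.5, -1.25); r² = |PQ|²/4 = 115.25/4 = 28.8125.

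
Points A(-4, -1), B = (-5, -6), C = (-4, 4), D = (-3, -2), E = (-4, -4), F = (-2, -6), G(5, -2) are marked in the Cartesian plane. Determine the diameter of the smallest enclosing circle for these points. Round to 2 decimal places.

By Welzl's lemma the MEC is supported by two points (diametrically opposite) or three points (on a circumcircle).
The minimum enclosing circle is determined by three boundary points: B, C, G.
Their circumcentre is (-1.0625, -1.34375) with r² = 37.1845703125.
The farthest remaining point F is at distance² 22.5595703125 ≤ 37.1845703125.
Diameter = 2r = 2√(37.1845703125) ≈ 12.20.

12.20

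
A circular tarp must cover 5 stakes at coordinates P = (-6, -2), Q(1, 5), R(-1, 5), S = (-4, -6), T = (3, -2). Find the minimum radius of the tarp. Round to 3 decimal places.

6.042

By Welzl's lemma the MEC is supported by two points (diametrically opposite) or three points (on a circumcircle).
The farthest pair is Q–S with squared distance 146. The circle on this segment as diameter has centre (-1.5, -0.5) and r² = 146/4 = 36.5.
Check P: distance² to centre = 22.5 ≤ 36.5, so it lies inside.
All remaining points lie in this disk, and no smaller disk contains both endpoints, so this is the minimum enclosing circle.
r = √(36.5) ≈ 6.042.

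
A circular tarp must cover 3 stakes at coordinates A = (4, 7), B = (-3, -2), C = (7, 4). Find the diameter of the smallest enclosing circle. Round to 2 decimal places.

Side lengths²: AB² = 130, AC² = 18, BC² = 136.
Since BC² = 136 < 130 + 18 = 148, the triangle is acute, so the smallest enclosing circle is the circumcircle.
Circumcentre = (1.625, 1.625), r² = 34.53125.
Diameter = 2r = 2√(34.53125) ≈ 11.75.

11.75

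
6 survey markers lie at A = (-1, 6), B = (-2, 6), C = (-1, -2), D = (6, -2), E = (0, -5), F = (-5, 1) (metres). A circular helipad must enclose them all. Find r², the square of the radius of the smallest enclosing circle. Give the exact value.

625/18

A smallest enclosing disk is always determined by at most three of the input points on its boundary.
The minimum enclosing circle is determined by three boundary points: B, D, E.
Their circumcentre is (5/6, 5/6) with r² = 625/18.
The farthest remaining point F is at distance² 613/18 ≤ 625/18.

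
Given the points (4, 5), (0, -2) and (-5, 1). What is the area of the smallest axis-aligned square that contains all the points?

The bounding box has width 9 and height 7.
An axis-aligned square enclosing the set must have side ≥ max(width, height).
So the minimum side is max(9, 7) = 9.
Area = 9² = 81.

81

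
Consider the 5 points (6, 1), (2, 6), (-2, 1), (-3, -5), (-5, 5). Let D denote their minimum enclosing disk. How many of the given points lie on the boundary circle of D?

3

A smallest enclosing disk is always determined by at most three of the input points on its boundary.
The minimum enclosing circle is determined by three boundary points: (6, 1), (-3, -5), (-5, 5).
Their circumcentre is (-11/34, 25/34) with r² = 23153/578.
The farthest remaining point (2, 6) is at distance² 19141/578 ≤ 23153/578.
The points at distance exactly r from the centre are (6, 1), (-3, -5), (-5, 5) — 3 points.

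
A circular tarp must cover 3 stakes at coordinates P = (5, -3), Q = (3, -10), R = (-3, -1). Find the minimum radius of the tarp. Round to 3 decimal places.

Side lengths²: PQ² = 53, PR² = 68, QR² = 117.
Since QR² = 117 < 68 + 53 = 121, the triangle is acute, so the smallest enclosing circle is the circumcircle.
Circumcentre = (0.15, -5.4), r² = 29.2825.
r = √(29.2825) ≈ 5.411.

5.411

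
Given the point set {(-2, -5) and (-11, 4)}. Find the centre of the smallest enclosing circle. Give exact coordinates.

(-6.5, -0.5)

The smallest circle enclosing two points has them as diameter endpoints.
Centre = midpoint = (-6.5, -0.5); r² = |(-2, -5)−(-11, 4)|²/4 = 162/4 = 40.5.
Centre = (-6.5, -0.5).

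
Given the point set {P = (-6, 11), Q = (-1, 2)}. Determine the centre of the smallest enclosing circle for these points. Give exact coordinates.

The smallest circle enclosing two points has them as diameter endpoints.
Centre = midpoint = (-3.5, 6.5); r² = |PQ|²/4 = 106/4 = 26.5.
Centre = (-3.5, 6.5).

(-3.5, 6.5)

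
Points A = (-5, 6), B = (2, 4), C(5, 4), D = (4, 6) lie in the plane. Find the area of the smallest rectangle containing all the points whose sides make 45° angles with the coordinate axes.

54

In coordinates u = x + y, v = x − y the rectangle is axis-aligned; the map (x,y)→(u,v) scales areas by 2.
u-values: 1, 6, 9, 10; range = 10 − 1 = 9.
v-values: -11, -2, 1, -2; range = 1 − (-11) = 12.
Area = (9 × 12) / 2 = 54.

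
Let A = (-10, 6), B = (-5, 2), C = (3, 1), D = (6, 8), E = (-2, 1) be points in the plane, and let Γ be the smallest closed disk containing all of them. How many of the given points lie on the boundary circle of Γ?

2

A smallest enclosing disk is always determined by at most three of the input points on its boundary.
The farthest pair is A–D with squared distance 260. The circle on this segment as diameter has centre (-2, 7) and r² = 260/4 = 65.
Check B: distance² to centre = 34 ≤ 65, so it lies inside.
All remaining points lie in this disk, and no smaller disk contains both endpoints, so this is the minimum enclosing circle.
The points at distance exactly r from the centre are A, D — 2 points.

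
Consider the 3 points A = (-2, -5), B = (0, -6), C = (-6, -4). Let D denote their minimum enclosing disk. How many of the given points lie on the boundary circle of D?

2

Side lengths²: AB² = 5, AC² = 17, BC² = 40.
Since BC² = 40 ≥ 17 + 5 = 22, the angle opposite BC is not acute, so the smallest enclosing circle has BC as diameter.
Centre = midpoint of BC = (-3, -5), r² = 40/4 = 10.
The points at distance exactly r from the centre are B, C — 2 points.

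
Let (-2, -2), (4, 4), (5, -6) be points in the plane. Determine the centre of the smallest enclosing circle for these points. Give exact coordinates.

Call the three points A, B, C in the order given.
Side lengths²: AB² = 72, AC² = 65, BC² = 101.
Since BC² = 101 < 72 + 65 = 137, the triangle is acute, so the smallest enclosing circle is the circumcircle.
Circumcentre = (69/22, -25/22), r² = 6565/242.
Centre = (69/22, -25/22).

(69/22, -25/22)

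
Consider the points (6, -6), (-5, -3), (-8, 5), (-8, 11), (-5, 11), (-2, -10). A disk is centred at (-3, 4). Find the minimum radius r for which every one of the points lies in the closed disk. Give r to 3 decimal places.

The required radius is the distance from (-3, 4) to the farthest point.
Squared distances: 181, 53, 26, 74, 53, 197.
Maximum is 197, attained at (-2, -10).
r = √197 ≈ 14.036.

14.036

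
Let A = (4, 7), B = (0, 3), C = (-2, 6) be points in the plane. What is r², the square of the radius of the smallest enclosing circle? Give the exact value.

Side lengths²: AB² = 32, AC² = 37, BC² = 13.
Since AC² = 37 < 32 + 13 = 45, the triangle is acute, so the smallest enclosing circle is the circumcircle.
Circumcentre = (1.1, 5.9), r² = 9.62.

9.62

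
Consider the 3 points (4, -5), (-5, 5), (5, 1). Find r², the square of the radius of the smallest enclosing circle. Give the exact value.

Call the three points A, B, C in the order given.
Side lengths²: AB² = 181, AC² = 37, BC² = 116.
Since AB² = 181 ≥ 116 + 37 = 153, the angle opposite AB is not acute, so the smallest enclosing circle has AB as diameter.
Centre = midpoint of AB = (-0.5, 0), r² = 181/4 = 45.25.

45.25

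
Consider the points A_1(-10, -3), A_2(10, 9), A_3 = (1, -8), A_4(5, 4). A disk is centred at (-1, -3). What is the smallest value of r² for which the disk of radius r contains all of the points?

265

The required radius is the distance from (-1, -3) to the farthest point.
Squared distances: 81, 265, 29, 85.
Maximum is 265, attained at A_2.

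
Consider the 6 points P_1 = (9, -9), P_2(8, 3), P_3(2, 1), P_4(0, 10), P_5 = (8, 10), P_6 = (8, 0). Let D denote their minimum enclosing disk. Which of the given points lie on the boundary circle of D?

A smallest enclosing disk is always determined by at most three of the input points on its boundary.
The farthest pair is P_1–P_4 with squared distance 442. The circle on this segment as diameter has centre (4.5, 0.5) and r² = 442/4 = 110.5.
Check P_2: distance² to centre = 18.5 ≤ 110.5, so it lies inside.
All remaining points lie in this disk, and no smaller disk contains both endpoints, so this is the minimum enclosing circle.
The points at distance exactly r from the centre are P_1, P_4 — 2 points.

P_1, P_4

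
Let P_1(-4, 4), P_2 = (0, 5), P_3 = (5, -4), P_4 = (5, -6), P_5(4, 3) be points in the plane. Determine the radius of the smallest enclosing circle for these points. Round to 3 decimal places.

6.727

A smallest enclosing disk is always determined by at most three of the input points on its boundary.
The farthest pair is P_1–P_4 with squared distance 181. The circle on this segment as diameter has centre (0.5, -1) and r² = 181/4 = 45.25.
Check P_2: distance² to centre = 36.25 ≤ 45.25, so it lies inside.
All remaining points lie in this disk, and no smaller disk contains both endpoints, so this is the minimum enclosing circle.
r = √(45.25) ≈ 6.727.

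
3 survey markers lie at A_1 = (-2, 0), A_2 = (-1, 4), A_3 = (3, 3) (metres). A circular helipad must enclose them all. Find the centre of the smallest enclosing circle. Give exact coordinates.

Side lengths²: A_1A_2² = 17, A_1A_3² = 34, A_2A_3² = 17.
Since A_1A_3² = 34 ≥ 17 + 17 = 34, the angle opposite A_1A_3 is not acute, so the smallest enclosing circle has A_1A_3 as diameter.
Centre = midpoint of A_1A_3 = (0.5, 1.5), r² = 34/4 = 8.5.
Centre = (0.5, 1.5).

(0.5, 1.5)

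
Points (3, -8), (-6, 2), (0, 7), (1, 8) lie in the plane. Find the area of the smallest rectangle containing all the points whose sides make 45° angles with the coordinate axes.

133

In coordinates u = x + y, v = x − y the rectangle is axis-aligned; the map (x,y)→(u,v) scales areas by 2.
u-values: -5, -4, 7, 9; range = 9 − (-5) = 14.
v-values: 11, -8, -7, -7; range = 11 − (-8) = 19.
Area = (14 × 19) / 2 = 133.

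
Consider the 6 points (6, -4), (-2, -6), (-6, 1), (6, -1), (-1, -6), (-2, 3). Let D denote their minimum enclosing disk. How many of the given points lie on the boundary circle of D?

By Welzl's lemma the MEC is supported by two points (diametrically opposite) or three points (on a circumcircle).
The farthest pair is (6, -4)–(-6, 1) with squared distance 169. The circle on this segment as diameter has centre (0, -1.5) and r² = 169/4 = 42.25.
Check (-2, -6): distance² to centre = 24.25 ≤ 42.25, so it lies inside.
All remaining points lie in this disk, and no smaller disk contains both endpoints, so this is the minimum enclosing circle.
The points at distance exactly r from the centre are (6, -4), (-6, 1) — 2 points.

2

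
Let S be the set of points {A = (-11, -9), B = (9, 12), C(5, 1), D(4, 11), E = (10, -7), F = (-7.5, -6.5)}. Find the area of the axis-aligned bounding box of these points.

441

x ranges over [-11, 10], width 21.
y ranges over [-9, 12], height 21.
Area = 21 × 21 = 441.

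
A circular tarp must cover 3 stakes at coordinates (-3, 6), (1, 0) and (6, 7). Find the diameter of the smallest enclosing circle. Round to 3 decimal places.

9.685

Call the three points A, B, C in the order given.
Side lengths²: AB² = 52, AC² = 82, BC² = 74.
Since AC² = 82 < 74 + 52 = 126, the triangle is acute, so the smallest enclosing circle is the circumcircle.
Circumcentre = (49/29, 139/29), r² = 19721/841.
Diameter = 2r = 2√(19721/841) ≈ 9.685.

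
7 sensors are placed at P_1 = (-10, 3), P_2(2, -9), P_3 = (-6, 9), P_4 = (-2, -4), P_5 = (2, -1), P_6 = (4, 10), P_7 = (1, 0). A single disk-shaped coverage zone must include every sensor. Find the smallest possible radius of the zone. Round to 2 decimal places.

A smallest enclosing disk is always determined by at most three of the input points on its boundary.
The minimum enclosing circle is determined by three boundary points: P_1, P_2, P_6.
Their circumcentre is (-1/6, 5/6) with r² = 1825/18.
The farthest remaining point P_3 is at distance² 1813/18 ≤ 1825/18.
r = √(1825/18) ≈ 10.07.

10.07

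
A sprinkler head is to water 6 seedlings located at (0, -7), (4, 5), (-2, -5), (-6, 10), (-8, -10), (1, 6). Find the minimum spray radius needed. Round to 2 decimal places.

10.28

The minimum enclosing circle is determined by three boundary points: (4, 5), (-6, 10), (-8, -10).
Their circumcentre is (-34/7, -3/14) with r² = 20705/196.
The farthest remaining point (1, 6) is at distance² 14293/196 ≤ 20705/196.
r = √(20705/196) ≈ 10.28.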